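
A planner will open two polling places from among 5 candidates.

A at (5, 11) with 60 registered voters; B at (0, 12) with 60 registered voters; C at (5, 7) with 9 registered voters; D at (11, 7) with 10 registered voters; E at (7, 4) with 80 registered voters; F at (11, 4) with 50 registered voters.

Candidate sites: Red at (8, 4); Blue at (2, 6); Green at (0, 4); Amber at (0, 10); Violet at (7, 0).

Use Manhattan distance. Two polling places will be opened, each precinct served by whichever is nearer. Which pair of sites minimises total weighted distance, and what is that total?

{Red, Amber}, total 824

Evaluate every pair (each demand assigned to the nearer of the two):
  {Red, Amber}: total = 824
  {Red, Blue}: total = 1286
  {Amber, Violet}: total = 1382
  {Red, Green}: total = 1424
  {Blue, Amber}: total = 1726
  {Green, Amber}: total = 1802
  {Blue, Violet}: total = 1816
  {Red, Violet}: total = 1904
  {Green, Violet}: total = 2102
  {Blue, Green}: total = 2206
Best pair: {Red, Amber} with total 824.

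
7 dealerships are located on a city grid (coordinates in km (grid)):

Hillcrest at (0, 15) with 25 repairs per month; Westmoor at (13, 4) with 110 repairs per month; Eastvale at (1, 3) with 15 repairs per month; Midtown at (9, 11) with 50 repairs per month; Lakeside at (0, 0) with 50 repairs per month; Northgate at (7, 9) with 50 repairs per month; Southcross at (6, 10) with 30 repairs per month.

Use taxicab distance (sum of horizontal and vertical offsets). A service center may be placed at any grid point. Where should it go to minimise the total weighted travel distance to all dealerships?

Manhattan distance separates: Σwᵢ(|x−xᵢ|+|y−yᵢ|) = Σwᵢ|x−xᵢ| + Σwᵢ|y−yᵢ|, so x and y are optimised independently as 1-D weighted medians.
Total weight W = 330; half = 165.
x-coordinate, sorted with cumulative weight:
  x=0 (Hillcrest, w=25) cum 25
  x=0 (Lakeside, w=50) cum 75
  x=1 (Eastvale, w=15) cum 90
  x=6 (Southcross, w=30) cum 120
  x=7 (Northgate, w=50) cum 170  ← median
  x=9 (Midtown, w=50) cum 220
  x=13 (Westmoor, w=110) cum 330
⇒ x* = 7
y-coordinate, sorted with cumulative weight:
  y=0 (Lakeside, w=50) cum 50
  y=3 (Eastvale, w=15) cum 65
  y=4 (Westmoor, w=110) cum 175  ← median
  y=9 (Northgate, w=50) cum 225
  y=10 (Southcross, w=30) cum 255
  y=11 (Midtown, w=50) cum 305
  y=15 (Hillcrest, w=25) cum 330
⇒ y* = 4

(7, 4)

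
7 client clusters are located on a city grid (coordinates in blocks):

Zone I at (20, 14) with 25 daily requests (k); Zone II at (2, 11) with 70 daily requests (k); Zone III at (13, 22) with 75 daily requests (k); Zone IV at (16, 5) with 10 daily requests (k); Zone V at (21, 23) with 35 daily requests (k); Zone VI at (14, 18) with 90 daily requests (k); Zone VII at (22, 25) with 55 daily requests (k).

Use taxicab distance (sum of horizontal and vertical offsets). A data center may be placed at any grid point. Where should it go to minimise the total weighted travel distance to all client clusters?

Manhattan distance separates: Σwᵢ(|x−xᵢ|+|y−yᵢ|) = Σwᵢ|x−xᵢ| + Σwᵢ|y−yᵢ|, so x and y are optimised independently as 1-D weighted medians.
Total weight W = 360; half = 180.
x-coordinate, sorted with cumulative weight:
  x=2 (Zone II, w=70) cum 70
  x=13 (Zone III, w=75) cum 145
  x=14 (Zone VI, w=90) cum 235  ← median
  x=16 (Zone IV, w=10) cum 245
  x=20 (Zone I, w=25) cum 270
  x=21 (Zone V, w=35) cum 305
  x=22 (Zone VII, w=55) cum 360
⇒ x* = 14
y-coordinate, sorted with cumulative weight:
  y=5 (Zone IV, w=10) cum 10
  y=11 (Zone II, w=70) cum 80
  y=14 (Zone I, w=25) cum 105
  y=18 (Zone VI, w=90) cum 195  ← median
  y=22 (Zone III, w=75) cum 270
  y=23 (Zone V, w=35) cum 305
  y=25 (Zone VII, w=55) cum 360
⇒ y* = 18

(14, 18)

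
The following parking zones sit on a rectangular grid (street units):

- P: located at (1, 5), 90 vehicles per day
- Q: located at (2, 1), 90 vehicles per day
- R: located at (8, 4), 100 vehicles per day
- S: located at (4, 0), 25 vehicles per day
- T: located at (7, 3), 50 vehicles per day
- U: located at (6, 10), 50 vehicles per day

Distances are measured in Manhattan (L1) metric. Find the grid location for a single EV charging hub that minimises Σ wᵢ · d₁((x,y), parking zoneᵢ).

Manhattan distance separates: Σwᵢ(|x−xᵢ|+|y−yᵢ|) = Σwᵢ|x−xᵢ| + Σwᵢ|y−yᵢ|, so x and y are optimised independently as 1-D weighted medians.
Total weight W = 405; half = 202.5.
x-coordinate, sorted with cumulative weight:
  x=1 (P, w=90) cum 90
  x=2 (Q, w=90) cum 180
  x=4 (S, w=25) cum 205  ← median
  x=6 (U, w=50) cum 255
  x=7 (T, w=50) cum 305
  x=8 (R, w=100) cum 405
⇒ x* = 4
y-coordinate, sorted with cumulative weight:
  y=0 (S, w=25) cum 25
  y=1 (Q, w=90) cum 115
  y=3 (T, w=50) cum 165
  y=4 (R, w=100) cum 265  ← median
  y=5 (P, w=90) cum 355
  y=10 (U, w=50) cum 405
⇒ y* = 4

(4, 4)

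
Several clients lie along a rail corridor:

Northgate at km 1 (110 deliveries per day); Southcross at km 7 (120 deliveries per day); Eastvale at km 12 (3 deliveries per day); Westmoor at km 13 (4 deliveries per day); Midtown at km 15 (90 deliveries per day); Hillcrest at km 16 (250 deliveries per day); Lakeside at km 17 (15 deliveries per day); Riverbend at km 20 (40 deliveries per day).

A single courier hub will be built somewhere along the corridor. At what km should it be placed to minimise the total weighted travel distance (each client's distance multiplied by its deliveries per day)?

x = 15

For a sum of weighted absolute distances on a line, the optimum is the weighted median (not the mean). Total weight W = 632; half-weight = 316.
Sort by position and accumulate weight:
  km 1 (Northgate, w=110) → cum 110
  km 7 (Southcross, w=120) → cum 230
  km 12 (Eastvale, w=3) → cum 233
  km 13 (Westmoor, w=4) → cum 237
  km 15 (Midtown, w=90) → cum 327  ≥ 316 → median here
  km 16 (Hillcrest, w=250) → cum 577
  km 17 (Lakeside, w=15) → cum 592
  km 20 (Riverbend, w=40) → cum 632
Optimal location: km 15.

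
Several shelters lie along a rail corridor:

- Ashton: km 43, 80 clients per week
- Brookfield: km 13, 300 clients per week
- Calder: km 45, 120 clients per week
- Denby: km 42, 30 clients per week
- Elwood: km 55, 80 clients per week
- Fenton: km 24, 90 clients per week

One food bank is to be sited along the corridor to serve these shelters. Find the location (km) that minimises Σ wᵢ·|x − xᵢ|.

x = 24

For a sum of weighted absolute distances on a line, the optimum is the weighted median (not the mean). Total weight W = 700; half-weight = 350.
Sort by position and accumulate weight:
  km 13 (Brookfield, w=300) → cum 300
  km 24 (Fenton, w=90) → cum 390  ≥ 350 → median here
  km 42 (Denby, w=30) → cum 420
  km 43 (Ashton, w=80) → cum 500
  km 45 (Calder, w=120) → cum 620
  km 55 (Elwood, w=80) → cum 700
Optimal location: km 24.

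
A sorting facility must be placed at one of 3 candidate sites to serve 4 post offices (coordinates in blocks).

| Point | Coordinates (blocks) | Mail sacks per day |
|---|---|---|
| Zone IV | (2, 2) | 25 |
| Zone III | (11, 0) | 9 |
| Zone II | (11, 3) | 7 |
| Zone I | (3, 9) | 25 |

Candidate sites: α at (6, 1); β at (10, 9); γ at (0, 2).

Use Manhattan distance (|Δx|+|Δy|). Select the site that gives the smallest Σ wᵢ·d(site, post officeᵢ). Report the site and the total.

γ, total 501 blocks

Total weighted distance at each candidate:
  α (6, 1): total = 503
  β (10, 9): total = 689
  γ (0, 2): total = 501
Minimum is at γ with total 501 blocks.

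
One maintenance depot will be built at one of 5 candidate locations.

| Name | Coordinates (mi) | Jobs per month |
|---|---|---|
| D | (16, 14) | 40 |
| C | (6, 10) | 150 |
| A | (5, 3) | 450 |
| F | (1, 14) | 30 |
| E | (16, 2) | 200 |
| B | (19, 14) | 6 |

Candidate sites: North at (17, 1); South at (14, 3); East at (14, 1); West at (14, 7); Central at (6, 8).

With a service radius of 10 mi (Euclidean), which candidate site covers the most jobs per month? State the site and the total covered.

Coverage radius r = 10 mi; a point is covered iff (Δx)²+(Δy)² ≤ 10² = 100.
  North (17, 1): covers {E} → 200
  South (14, 3): covers {A, E} → 650
  East (14, 1): covers {A, E} → 650
  West (14, 7): covers {D, C, A, E, B} → 846
  Central (6, 8): covers {C, A, F} → 630
Maximum coverage at West: 846 jobs per month.

West, covering 846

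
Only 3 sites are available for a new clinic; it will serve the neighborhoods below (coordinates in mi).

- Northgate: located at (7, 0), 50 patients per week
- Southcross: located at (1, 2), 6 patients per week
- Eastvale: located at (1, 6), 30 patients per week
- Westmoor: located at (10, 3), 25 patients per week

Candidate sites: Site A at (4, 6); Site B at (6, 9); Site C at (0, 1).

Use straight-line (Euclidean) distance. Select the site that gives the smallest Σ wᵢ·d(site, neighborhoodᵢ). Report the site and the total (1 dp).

Site A, total 623.1 mi

Total weighted distance at each candidate:
  Site A (4, 6): total = 623.1
  Site B (6, 9): total = 859.6
  Site C (0, 1): total = 770.0
Minimum is at Site A with total 623.1 mi.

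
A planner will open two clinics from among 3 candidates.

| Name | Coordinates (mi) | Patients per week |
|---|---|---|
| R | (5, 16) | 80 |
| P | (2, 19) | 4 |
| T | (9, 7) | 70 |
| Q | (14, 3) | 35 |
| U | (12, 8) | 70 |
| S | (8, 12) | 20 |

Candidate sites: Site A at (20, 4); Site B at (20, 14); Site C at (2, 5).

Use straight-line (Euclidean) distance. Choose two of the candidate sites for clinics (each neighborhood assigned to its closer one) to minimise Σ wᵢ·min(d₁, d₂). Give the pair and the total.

{Site A, Site C}, total 2501.1

Evaluate every pair (each demand assigned to the nearer of the two):
  {Site A, Site C}: total = 2501.1
  {Site B, Site C}: total = 2787.9
  {Site A, Site B}: total = 3165.8
Best pair: {Site A, Site C} with total 2501.1.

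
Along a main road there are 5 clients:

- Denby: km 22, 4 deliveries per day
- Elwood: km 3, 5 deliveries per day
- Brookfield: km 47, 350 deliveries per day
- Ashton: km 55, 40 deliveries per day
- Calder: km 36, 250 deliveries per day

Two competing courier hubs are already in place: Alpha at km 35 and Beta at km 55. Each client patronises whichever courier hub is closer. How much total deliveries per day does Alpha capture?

259

The indifferent point is the midpoint (35+55)/2 = 45; clients left of it (closer to Alpha at 35) go to Alpha, those right go to Beta.
  Elwood at 3 (w=5) → Alpha
  Denby at 22 (w=4) → Alpha
  Calder at 36 (w=250) → Alpha
  Brookfield at 47 (w=350) → Beta
  Ashton at 55 (w=40) → Beta
Alpha captures 259; Beta captures 390.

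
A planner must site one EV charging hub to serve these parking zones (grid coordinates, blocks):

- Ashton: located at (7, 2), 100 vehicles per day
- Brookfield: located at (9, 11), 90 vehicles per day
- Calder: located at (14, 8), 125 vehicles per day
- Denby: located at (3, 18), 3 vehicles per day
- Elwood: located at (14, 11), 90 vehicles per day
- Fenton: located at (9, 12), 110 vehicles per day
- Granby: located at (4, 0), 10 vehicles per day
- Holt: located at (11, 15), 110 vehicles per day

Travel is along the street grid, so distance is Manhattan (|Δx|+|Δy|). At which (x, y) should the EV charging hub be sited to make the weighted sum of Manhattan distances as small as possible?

Manhattan distance separates: Σwᵢ(|x−xᵢ|+|y−yᵢ|) = Σwᵢ|x−xᵢ| + Σwᵢ|y−yᵢ|, so x and y are optimised independently as 1-D weighted medians.
Total weight W = 638; half = 319.
x-coordinate, sorted with cumulative weight:
  x=3 (Denby, w=3) cum 3
  x=4 (Granby, w=10) cum 13
  x=7 (Ashton, w=100) cum 113
  x=9 (Brookfield, w=90) cum 203
  x=9 (Fenton, w=110) cum 313
  x=11 (Holt, w=110) cum 423  ← median
  x=14 (Calder, w=125) cum 548
  x=14 (Elwood, w=90) cum 638
⇒ x* = 11
y-coordinate, sorted with cumulative weight:
  y=0 (Granby, w=10) cum 10
  y=2 (Ashton, w=100) cum 110
  y=8 (Calder, w=125) cum 235
  y=11 (Brookfield, w=90) cum 325  ← median
  y=11 (Elwood, w=90) cum 415
  y=12 (Fenton, w=110) cum 525
  y=15 (Holt, w=110) cum 635
  y=18 (Denby, w=3) cum 638
⇒ y* = 11

(11, 11)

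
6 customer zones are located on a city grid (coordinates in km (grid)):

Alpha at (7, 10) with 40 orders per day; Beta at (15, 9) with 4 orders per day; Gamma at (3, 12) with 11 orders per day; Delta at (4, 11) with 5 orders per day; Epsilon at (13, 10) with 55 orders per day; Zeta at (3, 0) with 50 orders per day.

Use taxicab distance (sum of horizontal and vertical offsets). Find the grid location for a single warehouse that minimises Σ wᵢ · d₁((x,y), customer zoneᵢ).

(7, 10)

Manhattan distance separates: Σwᵢ(|x−xᵢ|+|y−yᵢ|) = Σwᵢ|x−xᵢ| + Σwᵢ|y−yᵢ|, so x and y are optimised independently as 1-D weighted medians.
Total weight W = 165; half = 82.5.
x-coordinate, sorted with cumulative weight:
  x=3 (Gamma, w=11) cum 11
  x=3 (Zeta, w=50) cum 61
  x=4 (Delta, w=5) cum 66
  x=7 (Alpha, w=40) cum 106  ← median
  x=13 (Epsilon, w=55) cum 161
  x=15 (Beta, w=4) cum 165
⇒ x* = 7
y-coordinate, sorted with cumulative weight:
  y=0 (Zeta, w=50) cum 50
  y=9 (Beta, w=4) cum 54
  y=10 (Alpha, w=40) cum 94  ← median
  y=10 (Epsilon, w=55) cum 149
  y=11 (Delta, w=5) cum 154
  y=12 (Gamma, w=11) cum 165
⇒ y* = 10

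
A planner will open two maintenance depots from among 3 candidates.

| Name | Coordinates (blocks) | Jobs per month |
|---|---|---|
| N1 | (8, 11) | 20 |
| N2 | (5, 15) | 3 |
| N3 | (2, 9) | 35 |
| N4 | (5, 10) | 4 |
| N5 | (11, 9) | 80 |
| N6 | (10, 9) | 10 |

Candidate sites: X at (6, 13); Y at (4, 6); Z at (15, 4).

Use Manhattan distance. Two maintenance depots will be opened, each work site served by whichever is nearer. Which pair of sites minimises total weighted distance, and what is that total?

{X, Y}, total 1080

Evaluate every pair (each demand assigned to the nearer of the two):
  {X, Y}: total = 1080
  {X, Z}: total = 1185
  {Y, Z}: total = 1215
Best pair: {X, Y} with total 1080.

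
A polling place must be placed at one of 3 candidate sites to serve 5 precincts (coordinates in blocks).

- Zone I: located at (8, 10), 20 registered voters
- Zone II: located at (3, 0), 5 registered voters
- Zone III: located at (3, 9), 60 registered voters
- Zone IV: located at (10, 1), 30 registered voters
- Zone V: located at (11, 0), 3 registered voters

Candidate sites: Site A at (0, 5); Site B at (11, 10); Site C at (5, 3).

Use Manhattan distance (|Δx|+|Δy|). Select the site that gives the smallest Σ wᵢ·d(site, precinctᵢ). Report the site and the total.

Total weighted distance at each candidate:
  Site A (0, 5): total = 1188
  Site B (11, 10): total = 1020
  Site C (5, 3): total = 942
Minimum is at Site C with total 942 blocks.

Site C, total 942 blocks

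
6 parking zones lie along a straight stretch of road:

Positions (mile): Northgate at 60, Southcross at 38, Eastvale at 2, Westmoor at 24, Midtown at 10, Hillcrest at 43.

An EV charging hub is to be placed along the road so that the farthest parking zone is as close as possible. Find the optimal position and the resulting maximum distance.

location 31, max distance 29

The 1-center on a line is the midpoint of the two extreme points: leftmost at 2, rightmost at 60.
Optimal location = (2 + 60)/2 = 31; maximum distance = (60 − 2)/2 = 29.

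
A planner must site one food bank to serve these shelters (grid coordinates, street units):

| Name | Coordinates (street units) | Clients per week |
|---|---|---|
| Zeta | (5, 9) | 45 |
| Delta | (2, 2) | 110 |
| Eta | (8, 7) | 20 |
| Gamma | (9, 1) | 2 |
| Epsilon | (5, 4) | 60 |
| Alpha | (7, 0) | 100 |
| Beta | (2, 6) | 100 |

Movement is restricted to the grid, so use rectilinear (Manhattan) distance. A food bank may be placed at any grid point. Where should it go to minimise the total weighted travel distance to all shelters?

(5, 4)

Manhattan distance separates: Σwᵢ(|x−xᵢ|+|y−yᵢ|) = Σwᵢ|x−xᵢ| + Σwᵢ|y−yᵢ|, so x and y are optimised independently as 1-D weighted medians.
Total weight W = 437; half = 218.5.
x-coordinate, sorted with cumulative weight:
  x=2 (Delta, w=110) cum 110
  x=2 (Beta, w=100) cum 210
  x=5 (Zeta, w=45) cum 255  ← median
  x=5 (Epsilon, w=60) cum 315
  x=7 (Alpha, w=100) cum 415
  x=8 (Eta, w=20) cum 435
  x=9 (Gamma, w=2) cum 437
⇒ x* = 5
y-coordinate, sorted with cumulative weight:
  y=0 (Alpha, w=100) cum 100
  y=1 (Gamma, w=2) cum 102
  y=2 (Delta, w=110) cum 212
  y=4 (Epsilon, w=60) cum 272  ← median
  y=6 (Beta, w=100) cum 372
  y=7 (Eta, w=20) cum 392
  y=9 (Zeta, w=45) cum 437
⇒ y* = 4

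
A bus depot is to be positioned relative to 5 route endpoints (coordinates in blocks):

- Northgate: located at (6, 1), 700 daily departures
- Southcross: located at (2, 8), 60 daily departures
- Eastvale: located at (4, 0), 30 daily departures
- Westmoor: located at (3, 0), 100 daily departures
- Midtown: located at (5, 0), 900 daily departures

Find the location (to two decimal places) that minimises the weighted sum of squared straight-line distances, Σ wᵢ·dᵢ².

The minimiser of Σwᵢ‖p−pᵢ‖² is the weighted centroid p* = (Σwᵢpᵢ)/(Σwᵢ).
Σwᵢ = 1790.
Σwᵢxᵢ = 700·6 + 60·2 + 30·4 + 100·3 + 900·5 = 9240.
Σwᵢyᵢ = 700·1 + 60·8 + 30·0 + 100·0 + 900·0 = 1180.
x* = 9240/1790 = 5.16, y* = 1180/1790 = 0.66.

(5.16, 0.66)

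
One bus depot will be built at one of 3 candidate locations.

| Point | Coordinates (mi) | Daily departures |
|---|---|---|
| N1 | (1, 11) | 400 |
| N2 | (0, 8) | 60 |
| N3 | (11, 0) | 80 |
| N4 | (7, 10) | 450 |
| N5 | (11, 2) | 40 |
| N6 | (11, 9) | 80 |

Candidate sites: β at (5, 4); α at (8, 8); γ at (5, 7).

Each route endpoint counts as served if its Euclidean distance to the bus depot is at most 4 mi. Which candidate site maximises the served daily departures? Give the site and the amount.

α, covering 530

Coverage radius r = 4 mi; a point is covered iff (Δx)²+(Δy)² ≤ 4² = 16.
  β (5, 4): covers {none} → 0
  α (8, 8): covers {N4, N6} → 530
  γ (5, 7): covers {N4} → 450
Maximum coverage at α: 530 daily departures.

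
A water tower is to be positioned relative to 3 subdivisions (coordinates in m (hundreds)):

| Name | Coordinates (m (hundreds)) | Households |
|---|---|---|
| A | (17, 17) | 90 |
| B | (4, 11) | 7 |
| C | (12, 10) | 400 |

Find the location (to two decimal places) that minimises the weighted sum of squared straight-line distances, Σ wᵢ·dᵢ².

(12.79, 11.28)

The minimiser of Σwᵢ‖p−pᵢ‖² is the weighted centroid p* = (Σwᵢpᵢ)/(Σwᵢ).
Σwᵢ = 497.
Σwᵢxᵢ = 90·17 + 7·4 + 400·12 = 6358.
Σwᵢyᵢ = 90·17 + 7·11 + 400·10 = 5607.
x* = 6358/497 = 12.79, y* = 5607/497 = 11.28.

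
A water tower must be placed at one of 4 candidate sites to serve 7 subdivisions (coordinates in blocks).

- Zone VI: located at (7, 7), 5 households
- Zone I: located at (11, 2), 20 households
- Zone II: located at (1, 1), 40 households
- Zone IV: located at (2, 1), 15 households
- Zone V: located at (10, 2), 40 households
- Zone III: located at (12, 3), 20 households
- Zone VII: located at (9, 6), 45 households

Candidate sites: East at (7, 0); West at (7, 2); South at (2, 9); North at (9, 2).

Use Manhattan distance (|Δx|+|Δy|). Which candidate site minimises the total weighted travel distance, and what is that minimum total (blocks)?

Total weighted distance at each candidate:
  East (7, 0): total = 1245
  West (7, 2): total = 985
  South (2, 9): total = 2205
  North (9, 2): total = 855
Minimum is at North with total 855 blocks.

North, total 855 blocks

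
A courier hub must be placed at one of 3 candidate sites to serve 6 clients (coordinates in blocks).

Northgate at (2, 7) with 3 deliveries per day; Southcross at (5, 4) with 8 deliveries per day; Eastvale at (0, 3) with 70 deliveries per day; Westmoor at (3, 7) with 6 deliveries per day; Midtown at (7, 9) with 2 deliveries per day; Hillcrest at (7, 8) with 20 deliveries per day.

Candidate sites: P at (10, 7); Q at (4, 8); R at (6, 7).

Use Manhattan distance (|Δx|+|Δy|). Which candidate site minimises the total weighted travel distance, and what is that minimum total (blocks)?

Q, total 759 blocks

Total weighted distance at each candidate:
  P (10, 7): total = 1200
  Q (4, 8): total = 759
  R (6, 7): total = 808
Minimum is at Q with total 759 blocks.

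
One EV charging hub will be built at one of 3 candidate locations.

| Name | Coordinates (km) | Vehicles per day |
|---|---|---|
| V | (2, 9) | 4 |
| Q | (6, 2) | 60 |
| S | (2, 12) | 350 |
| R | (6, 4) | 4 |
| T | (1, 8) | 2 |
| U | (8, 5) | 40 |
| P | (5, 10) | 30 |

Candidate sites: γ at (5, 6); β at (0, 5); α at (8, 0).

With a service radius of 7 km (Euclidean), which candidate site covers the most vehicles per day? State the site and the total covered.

Coverage radius r = 7 km; a point is covered iff (Δx)²+(Δy)² ≤ 7² = 49.
  γ (5, 6): covers {V, Q, S, R, T, U, P} → 490
  β (0, 5): covers {V, Q, R, T} → 70
  α (8, 0): covers {Q, R, U} → 104
Maximum coverage at γ: 490 vehicles per day.

γ, covering 490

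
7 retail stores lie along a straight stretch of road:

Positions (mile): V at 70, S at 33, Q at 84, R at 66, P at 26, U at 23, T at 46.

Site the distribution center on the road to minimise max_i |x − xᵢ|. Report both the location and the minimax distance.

The 1-center on a line is the midpoint of the two extreme points: leftmost at 23, rightmost at 84.
Optimal location = (23 + 84)/2 = 53.5; maximum distance = (84 − 23)/2 = 30.5.

location 53.5, max distance 30.5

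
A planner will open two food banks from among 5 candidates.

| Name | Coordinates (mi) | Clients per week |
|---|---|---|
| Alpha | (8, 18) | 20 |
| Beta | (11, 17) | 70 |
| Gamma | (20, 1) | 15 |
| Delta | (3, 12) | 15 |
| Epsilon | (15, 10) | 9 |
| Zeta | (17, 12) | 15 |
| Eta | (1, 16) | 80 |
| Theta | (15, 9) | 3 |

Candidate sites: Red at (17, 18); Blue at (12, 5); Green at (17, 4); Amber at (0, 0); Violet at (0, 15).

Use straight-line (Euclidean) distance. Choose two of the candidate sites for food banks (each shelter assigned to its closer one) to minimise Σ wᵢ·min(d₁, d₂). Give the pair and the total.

{Red, Violet}, total 1224.3

Evaluate every pair (each demand assigned to the nearer of the two):
  {Red, Violet}: total = 1224.3
  {Green, Violet}: total = 1387.0
  {Blue, Violet}: total = 1461.0
  {Amber, Violet}: total = 1880.4
  {Red, Blue}: total = 2313.0
  {Red, Green}: total = 2350.9
  {Red, Amber}: total = 2524.6
  {Blue, Green}: total = 2781.6
  {Blue, Amber}: total = 2861.2
  {Green, Amber}: total = 3059.9
Best pair: {Red, Violet} with total 1224.3.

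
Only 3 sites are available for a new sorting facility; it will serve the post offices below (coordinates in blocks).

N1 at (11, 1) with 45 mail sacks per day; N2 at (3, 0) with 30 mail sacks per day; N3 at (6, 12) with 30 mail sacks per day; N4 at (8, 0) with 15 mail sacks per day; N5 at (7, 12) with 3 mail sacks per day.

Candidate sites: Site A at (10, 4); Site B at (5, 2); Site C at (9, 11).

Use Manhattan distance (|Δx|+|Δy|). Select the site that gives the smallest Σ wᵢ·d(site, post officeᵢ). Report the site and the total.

Site B, total 876 blocks

Total weighted distance at each candidate:
  Site A (10, 4): total = 993
  Site B (5, 2): total = 876
  Site C (9, 11): total = 1359
Minimum is at Site B with total 876 blocks.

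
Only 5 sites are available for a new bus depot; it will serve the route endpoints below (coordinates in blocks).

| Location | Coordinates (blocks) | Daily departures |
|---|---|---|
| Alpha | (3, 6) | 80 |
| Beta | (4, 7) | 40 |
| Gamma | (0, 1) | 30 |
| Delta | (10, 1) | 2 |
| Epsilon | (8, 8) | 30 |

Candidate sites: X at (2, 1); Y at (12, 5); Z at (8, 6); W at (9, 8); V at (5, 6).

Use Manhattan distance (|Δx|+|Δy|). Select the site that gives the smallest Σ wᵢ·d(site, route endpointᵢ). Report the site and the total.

Total weighted distance at each candidate:
  X (2, 1): total = 1266
  Y (12, 5): total = 1902
  Z (8, 6): total = 1064
  W (9, 8): total = 1406
  V (5, 6): total = 710
Minimum is at V with total 710 blocks.

V, total 710 blocks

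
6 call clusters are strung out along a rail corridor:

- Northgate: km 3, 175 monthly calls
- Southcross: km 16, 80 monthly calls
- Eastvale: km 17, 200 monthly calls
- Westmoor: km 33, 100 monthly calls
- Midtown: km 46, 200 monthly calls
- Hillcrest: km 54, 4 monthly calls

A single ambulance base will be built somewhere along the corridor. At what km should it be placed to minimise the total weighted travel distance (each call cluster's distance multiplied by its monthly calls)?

For a sum of weighted absolute distances on a line, the optimum is the weighted median (not the mean). Total weight W = 759; half-weight = 379.5.
Sort by position and accumulate weight:
  km 3 (Northgate, w=175) → cum 175
  km 16 (Southcross, w=80) → cum 255
  km 17 (Eastvale, w=200) → cum 455  ≥ 379.5 → median here
  km 33 (Westmoor, w=100) → cum 555
  km 46 (Midtown, w=200) → cum 755
  km 54 (Hillcrest, w=4) → cum 759
Optimal location: km 17.

x = 17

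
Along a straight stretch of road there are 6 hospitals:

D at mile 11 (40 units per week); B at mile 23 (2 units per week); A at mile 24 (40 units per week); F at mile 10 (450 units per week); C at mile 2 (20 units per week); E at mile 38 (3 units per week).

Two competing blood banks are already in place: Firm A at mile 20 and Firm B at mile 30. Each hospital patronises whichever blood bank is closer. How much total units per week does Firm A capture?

552

The indifferent point is the midpoint (20+30)/2 = 25; hospitals left of it (closer to Firm A at 20) go to Firm A, those right go to Firm B.
  C at 2 (w=20) → Firm A
  F at 10 (w=450) → Firm A
  D at 11 (w=40) → Firm A
  B at 23 (w=2) → Firm A
  A at 24 (w=40) → Firm A
  E at 38 (w=3) → Firm B
Firm A captures 552; Firm B captures 3.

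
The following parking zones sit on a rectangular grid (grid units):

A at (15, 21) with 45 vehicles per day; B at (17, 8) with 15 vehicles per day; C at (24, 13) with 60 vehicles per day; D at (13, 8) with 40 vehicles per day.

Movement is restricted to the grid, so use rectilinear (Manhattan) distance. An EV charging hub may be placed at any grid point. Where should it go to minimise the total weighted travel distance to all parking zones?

Manhattan distance separates: Σwᵢ(|x−xᵢ|+|y−yᵢ|) = Σwᵢ|x−xᵢ| + Σwᵢ|y−yᵢ|, so x and y are optimised independently as 1-D weighted medians.
Total weight W = 160; half = 80.
x-coordinate, sorted with cumulative weight:
  x=13 (D, w=40) cum 40
  x=15 (A, w=45) cum 85  ← median
  x=17 (B, w=15) cum 100
  x=24 (C, w=60) cum 160
⇒ x* = 15
y-coordinate, sorted with cumulative weight:
  y=8 (B, w=15) cum 15
  y=8 (D, w=40) cum 55
  y=13 (C, w=60) cum 115  ← median
  y=21 (A, w=45) cum 160
⇒ y* = 13

(15, 13)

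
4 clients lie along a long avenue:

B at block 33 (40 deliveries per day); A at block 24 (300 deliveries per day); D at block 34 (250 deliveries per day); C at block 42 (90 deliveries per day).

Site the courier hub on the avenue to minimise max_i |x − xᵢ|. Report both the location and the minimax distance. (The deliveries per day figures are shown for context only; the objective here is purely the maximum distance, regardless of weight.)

The 1-center on a line is the midpoint of the two extreme points: leftmost at 24, rightmost at 42.
Optimal location = (24 + 42)/2 = 33; maximum distance = (42 − 24)/2 = 9.

location 33, max distance 9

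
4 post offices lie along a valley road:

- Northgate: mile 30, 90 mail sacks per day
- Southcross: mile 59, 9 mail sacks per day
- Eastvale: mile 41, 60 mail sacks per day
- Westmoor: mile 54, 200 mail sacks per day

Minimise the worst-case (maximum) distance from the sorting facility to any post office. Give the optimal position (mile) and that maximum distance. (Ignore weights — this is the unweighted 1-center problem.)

location 44.5, max distance 14.5

The 1-center on a line is the midpoint of the two extreme points: leftmost at 30, rightmost at 59.
Optimal location = (30 + 59)/2 = 44.5; maximum distance = (59 − 30)/2 = 14.5.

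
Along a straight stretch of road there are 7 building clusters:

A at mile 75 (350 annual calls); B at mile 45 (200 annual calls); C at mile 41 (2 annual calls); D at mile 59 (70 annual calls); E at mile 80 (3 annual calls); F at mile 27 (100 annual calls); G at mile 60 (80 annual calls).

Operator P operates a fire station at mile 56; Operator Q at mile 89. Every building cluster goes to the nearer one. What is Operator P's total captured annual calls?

The indifferent point is the midpoint (56+89)/2 = 72.5; building clusters left of it (closer to Operator P at 56) go to Operator P, those right go to Operator Q.
  F at 27 (w=100) → Operator P
  C at 41 (w=2) → Operator P
  B at 45 (w=200) → Operator P
  D at 59 (w=70) → Operator P
  G at 60 (w=80) → Operator P
  A at 75 (w=350) → Operator Q
  E at 80 (w=3) → Operator Q
Operator P captures 452; Operator Q captures 353.

452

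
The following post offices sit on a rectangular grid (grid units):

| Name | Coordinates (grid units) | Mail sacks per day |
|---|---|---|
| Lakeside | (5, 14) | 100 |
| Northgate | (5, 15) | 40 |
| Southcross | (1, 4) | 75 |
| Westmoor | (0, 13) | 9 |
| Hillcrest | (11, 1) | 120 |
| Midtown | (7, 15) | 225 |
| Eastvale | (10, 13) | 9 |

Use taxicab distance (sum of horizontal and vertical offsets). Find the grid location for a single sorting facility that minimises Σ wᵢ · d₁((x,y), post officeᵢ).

(7, 14)

Manhattan distance separates: Σwᵢ(|x−xᵢ|+|y−yᵢ|) = Σwᵢ|x−xᵢ| + Σwᵢ|y−yᵢ|, so x and y are optimised independently as 1-D weighted medians.
Total weight W = 578; half = 289.
x-coordinate, sorted with cumulative weight:
  x=0 (Westmoor, w=9) cum 9
  x=1 (Southcross, w=75) cum 84
  x=5 (Lakeside, w=100) cum 184
  x=5 (Northgate, w=40) cum 224
  x=7 (Midtown, w=225) cum 449  ← median
  x=10 (Eastvale, w=9) cum 458
  x=11 (Hillcrest, w=120) cum 578
⇒ x* = 7
y-coordinate, sorted with cumulative weight:
  y=1 (Hillcrest, w=120) cum 120
  y=4 (Southcross, w=75) cum 195
  y=13 (Westmoor, w=9) cum 204
  y=13 (Eastvale, w=9) cum 213
  y=14 (Lakeside, w=100) cum 313  ← median
  y=15 (Northgate, w=40) cum 353
  y=15 (Midtown, w=225) cum 578
⇒ y* = 14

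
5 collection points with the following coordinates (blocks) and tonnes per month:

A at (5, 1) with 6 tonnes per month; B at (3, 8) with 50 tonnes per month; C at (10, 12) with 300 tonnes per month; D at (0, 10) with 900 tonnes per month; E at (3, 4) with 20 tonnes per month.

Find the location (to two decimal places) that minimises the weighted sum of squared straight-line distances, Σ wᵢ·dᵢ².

(2.54, 10.26)

The minimiser of Σwᵢ‖p−pᵢ‖² is the weighted centroid p* = (Σwᵢpᵢ)/(Σwᵢ).
Σwᵢ = 1276.
Σwᵢxᵢ = 6·5 + 50·3 + 300·10 + 900·0 + 20·3 = 3240.
Σwᵢyᵢ = 6·1 + 50·8 + 300·12 + 900·10 + 20·4 = 13086.
x* = 3240/1276 = 2.54, y* = 13086/1276 = 10.26.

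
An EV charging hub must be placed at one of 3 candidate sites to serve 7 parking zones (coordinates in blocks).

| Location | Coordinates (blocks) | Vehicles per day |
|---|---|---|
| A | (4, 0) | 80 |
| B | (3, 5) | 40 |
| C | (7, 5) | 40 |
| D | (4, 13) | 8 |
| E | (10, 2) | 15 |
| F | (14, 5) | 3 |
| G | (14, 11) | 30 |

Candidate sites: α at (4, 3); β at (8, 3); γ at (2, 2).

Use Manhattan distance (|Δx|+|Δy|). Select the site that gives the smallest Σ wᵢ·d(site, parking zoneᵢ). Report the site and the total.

Total weighted distance at each candidate:
  α (4, 3): total = 1321
  β (8, 3): total = 1561
  γ (2, 2): total = 1699
Minimum is at α with total 1321 blocks.

α, total 1321 blocks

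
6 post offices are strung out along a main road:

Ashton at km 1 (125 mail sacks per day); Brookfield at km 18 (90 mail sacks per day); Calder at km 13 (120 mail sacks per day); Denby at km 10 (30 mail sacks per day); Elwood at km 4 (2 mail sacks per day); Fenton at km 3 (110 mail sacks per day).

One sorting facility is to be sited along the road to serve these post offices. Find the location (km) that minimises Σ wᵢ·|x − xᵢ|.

For a sum of weighted absolute distances on a line, the optimum is the weighted median (not the mean). Total weight W = 477; half-weight = 238.5.
Sort by position and accumulate weight:
  km 1 (Ashton, w=125) → cum 125
  km 3 (Fenton, w=110) → cum 235
  km 4 (Elwood, w=2) → cum 237
  km 10 (Denby, w=30) → cum 267  ≥ 238.5 → median here
  km 13 (Calder, w=120) → cum 387
  km 18 (Brookfield, w=90) → cum 477
Optimal location: km 10.

x = 10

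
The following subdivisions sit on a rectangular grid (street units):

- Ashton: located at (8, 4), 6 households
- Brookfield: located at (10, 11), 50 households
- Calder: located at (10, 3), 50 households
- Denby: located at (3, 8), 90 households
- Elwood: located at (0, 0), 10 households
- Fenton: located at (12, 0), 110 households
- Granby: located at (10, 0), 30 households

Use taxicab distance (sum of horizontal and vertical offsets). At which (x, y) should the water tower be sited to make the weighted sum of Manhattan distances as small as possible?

Manhattan distance separates: Σwᵢ(|x−xᵢ|+|y−yᵢ|) = Σwᵢ|x−xᵢ| + Σwᵢ|y−yᵢ|, so x and y are optimised independently as 1-D weighted medians.
Total weight W = 346; half = 173.
x-coordinate, sorted with cumulative weight:
  x=0 (Elwood, w=10) cum 10
  x=3 (Denby, w=90) cum 100
  x=8 (Ashton, w=6) cum 106
  x=10 (Brookfield, w=50) cum 156
  x=10 (Calder, w=50) cum 206  ← median
  x=10 (Granby, w=30) cum 236
  x=12 (Fenton, w=110) cum 346
⇒ x* = 10
y-coordinate, sorted with cumulative weight:
  y=0 (Elwood, w=10) cum 10
  y=0 (Fenton, w=110) cum 120
  y=0 (Granby, w=30) cum 150
  y=3 (Calder, w=50) cum 200  ← median
  y=4 (Ashton, w=6) cum 206
  y=8 (Denby, w=90) cum 296
  y=11 (Brookfield, w=50) cum 346
⇒ y* = 3

(10, 3)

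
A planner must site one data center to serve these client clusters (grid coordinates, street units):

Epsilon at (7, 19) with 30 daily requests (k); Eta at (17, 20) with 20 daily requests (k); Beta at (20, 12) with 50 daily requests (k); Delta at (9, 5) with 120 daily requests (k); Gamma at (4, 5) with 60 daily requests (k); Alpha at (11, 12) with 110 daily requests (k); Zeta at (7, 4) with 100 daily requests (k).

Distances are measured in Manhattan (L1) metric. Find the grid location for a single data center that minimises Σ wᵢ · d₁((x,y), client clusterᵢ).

(9, 5)

Manhattan distance separates: Σwᵢ(|x−xᵢ|+|y−yᵢ|) = Σwᵢ|x−xᵢ| + Σwᵢ|y−yᵢ|, so x and y are optimised independently as 1-D weighted medians.
Total weight W = 490; half = 245.
x-coordinate, sorted with cumulative weight:
  x=4 (Gamma, w=60) cum 60
  x=7 (Epsilon, w=30) cum 90
  x=7 (Zeta, w=100) cum 190
  x=9 (Delta, w=120) cum 310  ← median
  x=11 (Alpha, w=110) cum 420
  x=17 (Eta, w=20) cum 440
  x=20 (Beta, w=50) cum 490
⇒ x* = 9
y-coordinate, sorted with cumulative weight:
  y=4 (Zeta, w=100) cum 100
  y=5 (Delta, w=120) cum 220
  y=5 (Gamma, w=60) cum 280  ← median
  y=12 (Beta, w=50) cum 330
  y=12 (Alpha, w=110) cum 440
  y=19 (Epsilon, w=30) cum 470
  y=20 (Eta, w=20) cum 490
⇒ y* = 5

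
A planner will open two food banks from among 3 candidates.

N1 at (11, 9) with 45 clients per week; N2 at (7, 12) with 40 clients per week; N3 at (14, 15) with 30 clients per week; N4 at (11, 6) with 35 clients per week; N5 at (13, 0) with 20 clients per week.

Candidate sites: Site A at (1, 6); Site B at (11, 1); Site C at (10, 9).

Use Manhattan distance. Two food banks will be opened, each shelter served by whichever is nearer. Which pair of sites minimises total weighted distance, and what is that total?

Evaluate every pair (each demand assigned to the nearer of the two):
  {Site B, Site C}: total = 785
  {Site A, Site C}: total = 965
  {Site A, Site B}: total = 1585
Best pair: {Site B, Site C} with total 785.

{Site B, Site C}, total 785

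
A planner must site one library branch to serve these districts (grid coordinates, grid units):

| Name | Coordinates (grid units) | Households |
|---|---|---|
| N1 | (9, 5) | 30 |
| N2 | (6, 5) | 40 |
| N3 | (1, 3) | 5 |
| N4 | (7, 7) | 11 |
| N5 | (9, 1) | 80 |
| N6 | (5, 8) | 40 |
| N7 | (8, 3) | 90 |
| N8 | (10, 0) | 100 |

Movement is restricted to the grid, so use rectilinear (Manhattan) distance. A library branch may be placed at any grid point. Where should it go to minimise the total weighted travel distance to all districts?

(9, 3)

Manhattan distance separates: Σwᵢ(|x−xᵢ|+|y−yᵢ|) = Σwᵢ|x−xᵢ| + Σwᵢ|y−yᵢ|, so x and y are optimised independently as 1-D weighted medians.
Total weight W = 396; half = 198.
x-coordinate, sorted with cumulative weight:
  x=1 (N3, w=5) cum 5
  x=5 (N6, w=40) cum 45
  x=6 (N2, w=40) cum 85
  x=7 (N4, w=11) cum 96
  x=8 (N7, w=90) cum 186
  x=9 (N1, w=30) cum 216  ← median
  x=9 (N5, w=80) cum 296
  x=10 (N8, w=100) cum 396
⇒ x* = 9
y-coordinate, sorted with cumulative weight:
  y=0 (N8, w=100) cum 100
  y=1 (N5, w=80) cum 180
  y=3 (N3, w=5) cum 185
  y=3 (N7, w=90) cum 275  ← median
  y=5 (N1, w=30) cum 305
  y=5 (N2, w=40) cum 345
  y=7 (N4, w=11) cum 356
  y=8 (N6, w=40) cum 396
⇒ y* = 3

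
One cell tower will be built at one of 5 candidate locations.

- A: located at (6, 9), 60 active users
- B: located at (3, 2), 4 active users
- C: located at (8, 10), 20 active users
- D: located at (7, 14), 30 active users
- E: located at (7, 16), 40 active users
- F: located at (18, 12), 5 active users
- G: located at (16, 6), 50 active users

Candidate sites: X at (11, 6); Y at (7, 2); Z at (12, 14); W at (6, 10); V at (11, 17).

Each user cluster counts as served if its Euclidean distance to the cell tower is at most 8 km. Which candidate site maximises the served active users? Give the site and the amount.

Z, covering 155

Coverage radius r = 8 km; a point is covered iff (Δx)²+(Δy)² ≤ 8² = 64.
  X (11, 6): covers {A, C, G} → 130
  Y (7, 2): covers {A, B} → 64
  Z (12, 14): covers {A, C, D, E, F} → 155
  W (6, 10): covers {A, C, D, E} → 150
  V (11, 17): covers {C, D, E} → 90
Maximum coverage at Z: 155 active users.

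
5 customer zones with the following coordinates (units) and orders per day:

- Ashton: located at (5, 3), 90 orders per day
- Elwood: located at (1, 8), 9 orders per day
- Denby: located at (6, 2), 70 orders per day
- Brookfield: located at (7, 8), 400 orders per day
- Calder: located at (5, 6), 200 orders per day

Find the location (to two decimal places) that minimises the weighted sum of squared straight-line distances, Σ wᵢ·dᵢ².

(6.08, 6.35)

The minimiser of Σwᵢ‖p−pᵢ‖² is the weighted centroid p* = (Σwᵢpᵢ)/(Σwᵢ).
Σwᵢ = 769.
Σwᵢxᵢ = 90·5 + 9·1 + 70·6 + 400·7 + 200·5 = 4679.
Σwᵢyᵢ = 90·3 + 9·8 + 70·2 + 400·8 + 200·6 = 4882.
x* = 4679/769 = 6.08, y* = 4882/769 = 6.35.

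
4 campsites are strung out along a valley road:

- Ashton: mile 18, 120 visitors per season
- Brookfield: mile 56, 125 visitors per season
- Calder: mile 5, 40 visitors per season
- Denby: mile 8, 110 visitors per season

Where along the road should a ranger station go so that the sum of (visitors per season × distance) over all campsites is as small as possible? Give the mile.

x = 18

For a sum of weighted absolute distances on a line, the optimum is the weighted median (not the mean). Total weight W = 395; half-weight = 197.5.
Sort by position and accumulate weight:
  mile 5 (Calder, w=40) → cum 40
  mile 8 (Denby, w=110) → cum 150
  mile 18 (Ashton, w=120) → cum 270  ≥ 197.5 → median here
  mile 56 (Brookfield, w=125) → cum 395
Optimal location: mile 18.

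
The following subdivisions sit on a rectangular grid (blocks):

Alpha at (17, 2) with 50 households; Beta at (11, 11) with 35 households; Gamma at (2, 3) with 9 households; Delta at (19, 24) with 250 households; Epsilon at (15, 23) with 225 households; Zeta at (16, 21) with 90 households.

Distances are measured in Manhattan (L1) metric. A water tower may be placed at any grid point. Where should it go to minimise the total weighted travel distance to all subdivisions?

Manhattan distance separates: Σwᵢ(|x−xᵢ|+|y−yᵢ|) = Σwᵢ|x−xᵢ| + Σwᵢ|y−yᵢ|, so x and y are optimised independently as 1-D weighted medians.
Total weight W = 659; half = 329.5.
x-coordinate, sorted with cumulative weight:
  x=2 (Gamma, w=9) cum 9
  x=11 (Beta, w=35) cum 44
  x=15 (Epsilon, w=225) cum 269
  x=16 (Zeta, w=90) cum 359  ← median
  x=17 (Alpha, w=50) cum 409
  x=19 (Delta, w=250) cum 659
⇒ x* = 16
y-coordinate, sorted with cumulative weight:
  y=2 (Alpha, w=50) cum 50
  y=3 (Gamma, w=9) cum 59
  y=11 (Beta, w=35) cum 94
  y=21 (Zeta, w=90) cum 184
  y=23 (Epsilon, w=225) cum 409  ← median
  y=24 (Delta, w=250) cum 659
⇒ y* = 23

(16, 23)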